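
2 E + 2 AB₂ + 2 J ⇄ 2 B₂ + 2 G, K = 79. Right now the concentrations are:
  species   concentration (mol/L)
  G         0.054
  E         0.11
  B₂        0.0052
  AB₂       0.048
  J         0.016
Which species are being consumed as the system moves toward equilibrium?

E, AB₂, J (reactants)

Q = [B₂]²·[G]² / ([E]²·[AB₂]²·[J]²) = (0.0052)²·(0.054)² / ((0.11)²·(0.048)²·(0.016)²) = 11
Q = 11 < K = 79: net forward reaction.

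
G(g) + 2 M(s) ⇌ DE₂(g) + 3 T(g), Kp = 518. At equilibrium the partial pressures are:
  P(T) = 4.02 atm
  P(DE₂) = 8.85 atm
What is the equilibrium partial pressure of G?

(M is a pure solid — omitted from Kp.)
At equilibrium, Kp = P(DE₂)·P(T)³ / P(G) = 518.
(8.85)·(4.02)³ / (P(G)) = 518
P(G) = 1.11 atm

P(G) = 1.11 atm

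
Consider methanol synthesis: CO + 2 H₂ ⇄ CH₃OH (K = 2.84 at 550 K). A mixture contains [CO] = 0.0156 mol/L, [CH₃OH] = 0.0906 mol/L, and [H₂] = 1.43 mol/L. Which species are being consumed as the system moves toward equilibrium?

none (at equilibrium)

Q = [CH₃OH] / ([CO]·[H₂]²) = (0.0906) / ((0.0156)·(1.43)²) = 2.84
Q = 2.84 = K; the system is at equilibrium.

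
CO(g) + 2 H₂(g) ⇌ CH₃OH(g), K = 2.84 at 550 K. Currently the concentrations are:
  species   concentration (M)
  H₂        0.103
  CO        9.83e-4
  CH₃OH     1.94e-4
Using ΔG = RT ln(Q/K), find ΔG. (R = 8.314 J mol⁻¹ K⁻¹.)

Q = [CH₃OH] / ([CO]·[H₂]²) = (1.94e-4) / ((9.83e-4)·(0.103)²) = 18.6
ΔG = RT ln(Q/K) = (8.314 J mol⁻¹ K⁻¹)(550 K) × ln(18.6/2.84)
   = (4.573 kJ/mol)(1.879) = 8.59 kJ/mol
ΔG > 0, so the forward reaction is non-spontaneous (proceeds in reverse).

ΔG = 8.59 kJ/mol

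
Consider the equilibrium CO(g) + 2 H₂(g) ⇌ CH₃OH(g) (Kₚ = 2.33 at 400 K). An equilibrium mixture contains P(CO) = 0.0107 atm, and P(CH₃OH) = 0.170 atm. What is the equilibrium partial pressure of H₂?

P(H₂) = 2.61 atm

At equilibrium, Kₚ = P(CH₃OH) / (P(CO)·P(H₂)²) = 2.33.
(0.170) / ((0.0107)·(P(H₂))²) = 2.33
P(H₂)² = 6.82 ⇒ P(H₂) = 2.61 atm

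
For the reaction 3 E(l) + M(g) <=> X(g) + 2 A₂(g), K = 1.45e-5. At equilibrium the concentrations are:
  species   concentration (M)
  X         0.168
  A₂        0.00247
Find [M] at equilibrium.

[M] = 0.0707 M

(E is a pure liquid — omitted from K.)
At equilibrium, K = [X]·[A₂]² / [M] = 1.45e-5.
(0.168)·(0.00247)² / ([M]) = 1.45e-5
[M] = 0.0707 M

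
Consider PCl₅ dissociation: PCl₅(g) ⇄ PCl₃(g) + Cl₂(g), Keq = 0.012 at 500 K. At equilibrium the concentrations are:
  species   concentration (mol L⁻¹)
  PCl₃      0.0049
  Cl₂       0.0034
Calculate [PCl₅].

At equilibrium, Keq = [PCl₃]·[Cl₂] / [PCl₅] = 0.012.
(0.0049)·(0.0034) / ([PCl₅]) = 0.012
[PCl₅] = 0.00139 = 0.0014 mol L⁻¹

[PCl₅] = 0.0014 mol L⁻¹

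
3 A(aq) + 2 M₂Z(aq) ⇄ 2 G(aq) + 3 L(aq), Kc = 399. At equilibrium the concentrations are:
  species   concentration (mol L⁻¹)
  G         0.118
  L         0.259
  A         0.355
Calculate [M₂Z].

At equilibrium, Kc = [G]²·[L]³ / ([A]³·[M₂Z]²) = 399.
(0.118)²·(0.259)³ / ((0.355)³·([M₂Z])²) = 399
[M₂Z]² = 1.36e-5 ⇒ [M₂Z] = 0.00368 mol L⁻¹

[M₂Z] = 0.00368 mol L⁻¹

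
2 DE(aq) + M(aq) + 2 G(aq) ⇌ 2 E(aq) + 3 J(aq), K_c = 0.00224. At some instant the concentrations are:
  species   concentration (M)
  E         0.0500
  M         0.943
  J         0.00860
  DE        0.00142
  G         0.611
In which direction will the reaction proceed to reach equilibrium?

no net change (already at equilibrium)

Q_c = [E]²·[J]³ / ([DE]²·[M]·[G]²) = (0.0500)²·(0.00860)³ / ((0.00142)²·(0.943)·(0.611)²) = 0.00224
Q_c = 0.00224 = K_c, so the system is already at equilibrium.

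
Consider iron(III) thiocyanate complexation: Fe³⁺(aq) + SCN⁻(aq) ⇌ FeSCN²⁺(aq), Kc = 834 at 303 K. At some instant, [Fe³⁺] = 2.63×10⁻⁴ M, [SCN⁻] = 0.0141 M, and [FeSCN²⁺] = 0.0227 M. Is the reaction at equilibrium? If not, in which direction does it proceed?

Qc = [FeSCN²⁺] / ([Fe³⁺]·[SCN⁻]) = (0.0227) / ((2.63×10⁻⁴)·(0.0141)) = 6120
Qc = 6120 > Kc = 834, so the reverse reaction proceeds.

in the reverse direction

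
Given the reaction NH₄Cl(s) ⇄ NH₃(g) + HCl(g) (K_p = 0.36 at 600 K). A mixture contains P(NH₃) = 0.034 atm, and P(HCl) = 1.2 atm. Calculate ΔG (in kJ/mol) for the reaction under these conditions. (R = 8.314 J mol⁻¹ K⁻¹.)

ΔG = -10.9 kJ/mol

(NH₄Cl is a pure solid — omitted from Q_p.)
Q_p = P(NH₃)·P(HCl) = (0.034)·(1.2) = 0.0408
ΔG = RT ln(Q_p/K_p) = (8.314 J mol⁻¹ K⁻¹)(600 K) × ln(0.0408/0.36)
   = (4.988 kJ/mol)(-2.177) = -10.9 kJ/mol
ΔG < 0, so the forward reaction is spontaneous (proceeds forward).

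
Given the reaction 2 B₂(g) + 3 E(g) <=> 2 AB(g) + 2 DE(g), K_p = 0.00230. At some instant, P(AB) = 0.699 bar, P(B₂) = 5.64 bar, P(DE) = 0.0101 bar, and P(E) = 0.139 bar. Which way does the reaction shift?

to the right

Q_p = P(AB)²·P(DE)² / (P(B₂)²·P(E)³) = (0.699)²·(0.0101)² / ((5.64)²·(0.139)³) = 5.83×10⁻⁴
Q_p = 5.83×10⁻⁴ < K_p = 0.00230, so the forward reaction proceeds.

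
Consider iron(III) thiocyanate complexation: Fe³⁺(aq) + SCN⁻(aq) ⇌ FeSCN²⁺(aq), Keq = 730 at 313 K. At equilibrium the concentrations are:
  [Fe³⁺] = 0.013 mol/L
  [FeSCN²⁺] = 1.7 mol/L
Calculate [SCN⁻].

[SCN⁻] = 0.18 mol/L

At equilibrium, Keq = [FeSCN²⁺] / ([Fe³⁺]·[SCN⁻]) = 730.
(1.7) / ((0.013)·([SCN⁻])) = 730
[SCN⁻] = 0.179 = 0.18 mol/L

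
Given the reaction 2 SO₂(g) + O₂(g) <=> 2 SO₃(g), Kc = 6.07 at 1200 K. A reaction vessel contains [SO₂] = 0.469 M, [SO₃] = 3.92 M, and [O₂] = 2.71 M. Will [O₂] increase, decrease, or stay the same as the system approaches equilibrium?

Qc = [SO₃]² / ([SO₂]²·[O₂]) = (3.92)² / ((0.469)²·(2.71)) = 25.8
Qc = 25.8 > Kc = 6.07: net reverse reaction.
O₂ is a reactant, so it increases.

increase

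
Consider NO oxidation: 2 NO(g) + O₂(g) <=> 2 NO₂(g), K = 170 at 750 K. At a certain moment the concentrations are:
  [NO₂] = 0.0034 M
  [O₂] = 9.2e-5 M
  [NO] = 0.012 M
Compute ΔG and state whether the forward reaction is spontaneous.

ΔG = 10.2 kJ/mol; the forward reaction is non-spontaneous

Q = [NO₂]² / ([NO]²·[O₂]) = (0.0034)² / ((0.012)²·(9.2e-5)) = 873
ΔG = RT ln(Q/K) = (8.314 J mol⁻¹ K⁻¹)(750 K) × ln(873/170)
   = (6.236 kJ/mol)(1.636) = 10.2 kJ/mol
ΔG > 0, so the forward reaction is non-spontaneous (proceeds in reverse).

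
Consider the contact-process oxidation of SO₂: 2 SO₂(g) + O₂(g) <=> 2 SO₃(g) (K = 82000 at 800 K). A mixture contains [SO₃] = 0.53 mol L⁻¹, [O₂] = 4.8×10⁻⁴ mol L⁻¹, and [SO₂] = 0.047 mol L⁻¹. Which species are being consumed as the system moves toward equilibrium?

SO₃ (products)

Q = [SO₃]² / ([SO₂]²·[O₂]) = (0.53)² / ((0.047)²·(4.8×10⁻⁴)) = 2.6×10⁵
Q = 2.6×10⁵ > K = 82000: net reverse reaction.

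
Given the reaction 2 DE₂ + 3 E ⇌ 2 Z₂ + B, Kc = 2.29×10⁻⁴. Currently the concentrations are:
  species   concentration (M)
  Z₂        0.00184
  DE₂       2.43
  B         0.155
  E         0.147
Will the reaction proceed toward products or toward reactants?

Qc = [Z₂]²·[B] / ([DE₂]²·[E]³) = (0.00184)²·(0.155) / ((2.43)²·(0.147)³) = 2.80×10⁻⁵
Qc = 2.80×10⁻⁵ < Kc = 2.29×10⁻⁴, so the forward reaction proceeds.

toward products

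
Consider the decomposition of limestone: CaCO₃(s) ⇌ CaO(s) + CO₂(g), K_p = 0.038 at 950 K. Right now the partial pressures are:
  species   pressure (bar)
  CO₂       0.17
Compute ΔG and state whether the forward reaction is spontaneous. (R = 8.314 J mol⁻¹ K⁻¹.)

ΔG = 11.8 kJ/mol; the forward reaction is non-spontaneous

(CaCO₃, CaO are pure solids — omitted from Q_p.)
Q_p = P(CO₂) = 0.170
ΔG = RT ln(Q_p/K_p) = (8.314 J mol⁻¹ K⁻¹)(950 K) × ln(0.170/0.038)
   = (7.898 kJ/mol)(1.498) = 11.8 kJ/mol
ΔG > 0, so the forward reaction is non-spontaneous (proceeds in reverse).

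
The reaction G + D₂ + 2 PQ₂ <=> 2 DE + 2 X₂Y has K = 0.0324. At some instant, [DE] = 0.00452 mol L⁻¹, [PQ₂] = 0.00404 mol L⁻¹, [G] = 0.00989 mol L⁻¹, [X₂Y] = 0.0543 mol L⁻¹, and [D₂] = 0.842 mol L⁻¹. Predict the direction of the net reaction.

Q = [DE]²·[X₂Y]² / ([G]·[D₂]·[PQ₂]²) = (0.00452)²·(0.0543)² / ((0.00989)·(0.842)·(0.00404)²) = 0.443
Q = 0.443 > K = 0.0324, so the reverse reaction proceeds.

in the reverse direction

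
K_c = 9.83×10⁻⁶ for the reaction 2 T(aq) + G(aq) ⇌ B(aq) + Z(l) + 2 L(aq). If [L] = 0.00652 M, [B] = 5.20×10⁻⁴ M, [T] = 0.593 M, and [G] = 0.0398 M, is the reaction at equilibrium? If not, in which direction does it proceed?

in the forward direction

(Z is a pure liquid — omitted from Q_c.)
Q_c = [B]·[L]² / ([T]²·[G]) = (5.20×10⁻⁴)·(0.00652)² / ((0.593)²·(0.0398)) = 1.58×10⁻⁶
Q_c = 1.58×10⁻⁶ < K_c = 9.83×10⁻⁶, so the forward reaction proceeds.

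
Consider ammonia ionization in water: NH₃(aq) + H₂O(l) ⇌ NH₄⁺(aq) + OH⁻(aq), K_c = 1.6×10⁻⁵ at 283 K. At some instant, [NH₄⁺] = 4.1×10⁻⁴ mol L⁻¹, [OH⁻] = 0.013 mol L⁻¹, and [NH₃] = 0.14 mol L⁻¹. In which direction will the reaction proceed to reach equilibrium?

(H₂O is a pure liquid — omitted from Q_c.)
Q_c = [NH₄⁺]·[OH⁻] / [NH₃] = (4.1×10⁻⁴)·(0.013) / (0.14) = 3.8×10⁻⁵
Q_c = 3.8×10⁻⁵ > K_c = 1.6×10⁻⁵, so the reverse reaction proceeds.

reverse (toward reactants)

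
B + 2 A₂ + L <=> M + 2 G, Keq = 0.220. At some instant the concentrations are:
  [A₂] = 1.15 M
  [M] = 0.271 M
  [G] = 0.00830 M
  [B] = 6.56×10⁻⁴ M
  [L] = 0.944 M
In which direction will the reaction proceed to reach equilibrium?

Q = [M]·[G]² / ([B]·[A₂]²·[L]) = (0.271)·(0.00830)² / ((6.56×10⁻⁴)·(1.15)²·(0.944)) = 0.0228
Q = 0.0228 < Keq = 0.220, so the forward reaction proceeds.

to the right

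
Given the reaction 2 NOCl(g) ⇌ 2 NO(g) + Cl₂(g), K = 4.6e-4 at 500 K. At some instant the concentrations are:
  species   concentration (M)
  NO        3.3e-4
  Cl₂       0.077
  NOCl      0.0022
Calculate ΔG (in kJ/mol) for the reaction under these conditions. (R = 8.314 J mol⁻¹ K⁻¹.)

ΔG = 5.51 kJ/mol

Q = [NO]²·[Cl₂] / [NOCl]² = (3.3e-4)²·(0.077) / (0.0022)² = 0.00173
ΔG = RT ln(Q/K) = (8.314 J mol⁻¹ K⁻¹)(500 K) × ln(0.00173/4.6e-4)
   = (4.157 kJ/mol)(1.325) = 5.51 kJ/mol
ΔG > 0, so the forward reaction is non-spontaneous (proceeds in reverse).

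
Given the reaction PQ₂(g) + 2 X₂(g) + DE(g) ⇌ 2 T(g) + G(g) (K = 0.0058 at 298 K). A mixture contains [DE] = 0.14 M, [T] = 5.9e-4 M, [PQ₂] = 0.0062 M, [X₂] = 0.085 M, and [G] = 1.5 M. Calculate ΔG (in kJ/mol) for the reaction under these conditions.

ΔG = 6.60 kJ/mol

Q = [T]²·[G] / ([PQ₂]·[X₂]²·[DE]) = (5.9e-4)²·(1.5) / ((0.0062)·(0.085)²·(0.14)) = 0.0833
ΔG = RT ln(Q/K) = (8.314 J mol⁻¹ K⁻¹)(298 K) × ln(0.0833/0.0058)
   = (2.478 kJ/mol)(2.665) = 6.60 kJ/mol
ΔG > 0, so the forward reaction is non-spontaneous (proceeds in reverse).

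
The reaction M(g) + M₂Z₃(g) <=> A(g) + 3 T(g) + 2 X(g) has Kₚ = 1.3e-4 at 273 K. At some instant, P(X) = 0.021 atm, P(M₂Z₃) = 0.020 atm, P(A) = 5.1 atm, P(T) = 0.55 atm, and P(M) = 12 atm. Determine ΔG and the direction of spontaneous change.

ΔG = 5.64 kJ/mol; the forward reaction is non-spontaneous

Qₚ = P(A)·P(T)³·P(X)² / (P(M)·P(M₂Z₃)) = (5.1)·(0.55)³·(0.021)² / ((12)·(0.020)) = 0.00156
ΔG = RT ln(Qₚ/Kₚ) = (8.314 J mol⁻¹ K⁻¹)(273 K) × ln(0.00156/1.3e-4)
   = (2.270 kJ/mol)(2.485) = 5.64 kJ/mol
ΔG > 0, so the forward reaction is non-spontaneous (proceeds in reverse).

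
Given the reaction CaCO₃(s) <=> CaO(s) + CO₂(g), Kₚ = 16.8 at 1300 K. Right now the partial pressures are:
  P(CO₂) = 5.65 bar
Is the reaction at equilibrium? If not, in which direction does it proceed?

(CaCO₃, CaO are pure solids — omitted from Qₚ.)
Qₚ = P(CO₂) = 5.65
Qₚ = 5.65 < Kₚ = 16.8, so the forward reaction proceeds.

forward (toward products)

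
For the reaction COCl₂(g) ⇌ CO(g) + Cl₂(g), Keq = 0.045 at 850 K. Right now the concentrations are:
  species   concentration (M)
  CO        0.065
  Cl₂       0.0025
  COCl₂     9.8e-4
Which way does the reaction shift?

Q = [CO]·[Cl₂] / [COCl₂] = (0.065)·(0.0025) / (9.8e-4) = 0.17
Q = 0.17 > Keq = 0.045, so the reverse reaction proceeds.

to the left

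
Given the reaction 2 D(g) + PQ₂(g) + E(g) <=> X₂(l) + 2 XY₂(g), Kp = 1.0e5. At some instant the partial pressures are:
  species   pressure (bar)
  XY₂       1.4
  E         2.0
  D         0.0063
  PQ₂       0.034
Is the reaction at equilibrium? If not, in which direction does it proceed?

(X₂ is a pure liquid — omitted from Qp.)
Qp = P(XY₂)² / (P(D)²·P(PQ₂)·P(E)) = (1.4)² / ((0.0063)²·(0.034)·(2.0)) = 7.3e5
Qp = 7.3e5 > Kp = 1.0e5, so the reverse reaction proceeds.

to the left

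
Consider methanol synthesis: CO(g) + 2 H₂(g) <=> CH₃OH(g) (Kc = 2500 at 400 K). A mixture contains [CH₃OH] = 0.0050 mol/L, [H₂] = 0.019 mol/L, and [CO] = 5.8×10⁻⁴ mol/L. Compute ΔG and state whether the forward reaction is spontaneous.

ΔG = 7.51 kJ/mol; the forward reaction is non-spontaneous

Qc = [CH₃OH] / ([CO]·[H₂]²) = (0.0050) / ((5.8×10⁻⁴)·(0.019)²) = 23900
ΔG = RT ln(Qc/Kc) = (8.314 J mol⁻¹ K⁻¹)(400 K) × ln(23900/2500)
   = (3.326 kJ/mol)(2.258) = 7.51 kJ/mol
ΔG > 0, so the forward reaction is non-spontaneous (proceeds in reverse).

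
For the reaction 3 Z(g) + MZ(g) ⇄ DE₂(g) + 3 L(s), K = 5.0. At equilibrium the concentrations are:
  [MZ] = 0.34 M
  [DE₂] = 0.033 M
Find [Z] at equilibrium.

(L is a pure solid — omitted from K.)
At equilibrium, K = [DE₂] / ([Z]³·[MZ]) = 5.0.
(0.033) / (([Z])³·(0.34)) = 5.0
[Z]³ = 0.0194 ⇒ [Z] = 0.27 M

[Z] = 0.27 M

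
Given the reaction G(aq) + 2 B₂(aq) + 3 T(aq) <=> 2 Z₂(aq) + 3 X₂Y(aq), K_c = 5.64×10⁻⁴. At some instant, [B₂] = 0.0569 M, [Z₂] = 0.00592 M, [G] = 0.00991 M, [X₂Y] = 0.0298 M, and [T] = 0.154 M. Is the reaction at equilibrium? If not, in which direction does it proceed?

Q_c = [Z₂]²·[X₂Y]³ / ([G]·[B₂]²·[T]³) = (0.00592)²·(0.0298)³ / ((0.00991)·(0.0569)²·(0.154)³) = 0.00791
Q_c = 0.00791 > K_c = 5.64×10⁻⁴, so the reverse reaction proceeds.

in the reverse direction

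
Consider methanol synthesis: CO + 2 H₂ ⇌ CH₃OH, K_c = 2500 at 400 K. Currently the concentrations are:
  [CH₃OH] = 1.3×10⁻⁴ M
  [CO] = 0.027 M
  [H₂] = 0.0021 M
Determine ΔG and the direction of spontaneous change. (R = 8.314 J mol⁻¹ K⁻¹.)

ΔG = -2.76 kJ/mol; the forward reaction is spontaneous

Q_c = [CH₃OH] / ([CO]·[H₂]²) = (1.3×10⁻⁴) / ((0.027)·(0.0021)²) = 1090
ΔG = RT ln(Q_c/K_c) = (8.314 J mol⁻¹ K⁻¹)(400 K) × ln(1090/2500)
   = (3.326 kJ/mol)(-0.8301) = -2.76 kJ/mol
ΔG < 0, so the forward reaction is spontaneous (proceeds forward).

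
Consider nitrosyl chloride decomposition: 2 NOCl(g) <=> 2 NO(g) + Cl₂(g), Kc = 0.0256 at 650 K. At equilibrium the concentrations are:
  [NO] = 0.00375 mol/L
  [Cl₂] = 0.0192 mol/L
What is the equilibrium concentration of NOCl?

[NOCl] = 0.00325 mol/L

At equilibrium, Kc = [NO]²·[Cl₂] / [NOCl]² = 0.0256.
(0.00375)²·(0.0192) / ([NOCl])² = 0.0256
[NOCl]² = 1.05×10⁻⁵ ⇒ [NOCl] = 0.00325 mol/L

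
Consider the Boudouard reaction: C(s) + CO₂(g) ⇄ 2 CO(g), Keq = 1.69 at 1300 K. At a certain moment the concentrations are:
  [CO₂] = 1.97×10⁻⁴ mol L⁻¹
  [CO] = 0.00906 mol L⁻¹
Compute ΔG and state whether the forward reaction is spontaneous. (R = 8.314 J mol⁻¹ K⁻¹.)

(C is a pure solid — omitted from Q.)
Q = [CO]² / [CO₂] = (0.00906)² / (1.97×10⁻⁴) = 0.417
ΔG = RT ln(Q/Keq) = (8.314 J mol⁻¹ K⁻¹)(1300 K) × ln(0.417/1.69)
   = (10.81 kJ/mol)(-1.399) = -15.1 kJ/mol
ΔG < 0, so the forward reaction is spontaneous (proceeds forward).

ΔG = -15.1 kJ/mol; the forward reaction is spontaneous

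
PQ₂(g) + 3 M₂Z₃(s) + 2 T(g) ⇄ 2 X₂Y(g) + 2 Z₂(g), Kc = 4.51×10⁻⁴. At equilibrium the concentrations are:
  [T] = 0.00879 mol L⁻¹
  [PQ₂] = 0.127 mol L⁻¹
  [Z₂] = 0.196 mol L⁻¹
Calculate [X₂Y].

(M₂Z₃ is a pure solid — omitted from Kc.)
At equilibrium, Kc = [X₂Y]²·[Z₂]² / ([PQ₂]·[T]²) = 4.51×10⁻⁴.
([X₂Y])²·(0.196)² / ((0.127)·(0.00879)²) = 4.51×10⁻⁴
[X₂Y]² = 1.15×10⁻⁷ ⇒ [X₂Y] = 3.39×10⁻⁴ mol L⁻¹

[X₂Y] = 3.39×10⁻⁴ mol L⁻¹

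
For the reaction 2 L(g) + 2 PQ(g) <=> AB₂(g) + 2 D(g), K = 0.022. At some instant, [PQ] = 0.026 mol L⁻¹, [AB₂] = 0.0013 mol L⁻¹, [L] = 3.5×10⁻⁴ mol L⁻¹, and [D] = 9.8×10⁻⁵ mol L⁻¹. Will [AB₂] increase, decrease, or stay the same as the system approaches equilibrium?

decrease

Q = [AB₂]·[D]² / ([L]²·[PQ]²) = (0.0013)·(9.8×10⁻⁵)² / ((3.5×10⁻⁴)²·(0.026)²) = 0.15
Q = 0.15 > K = 0.022: net reverse reaction.
AB₂ is a product, so it decreases.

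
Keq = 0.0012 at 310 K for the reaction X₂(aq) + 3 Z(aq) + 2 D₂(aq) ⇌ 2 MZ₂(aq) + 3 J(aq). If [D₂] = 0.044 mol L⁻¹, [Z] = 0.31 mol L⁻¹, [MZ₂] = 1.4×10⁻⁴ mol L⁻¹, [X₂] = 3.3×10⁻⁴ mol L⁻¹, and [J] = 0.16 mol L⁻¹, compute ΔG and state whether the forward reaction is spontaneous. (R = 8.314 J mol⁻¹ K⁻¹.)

Q = [MZ₂]²·[J]³ / ([X₂]·[Z]³·[D₂]²) = (1.4×10⁻⁴)²·(0.16)³ / ((3.3×10⁻⁴)·(0.31)³·(0.044)²) = 0.00422
ΔG = RT ln(Q/Keq) = (8.314 J mol⁻¹ K⁻¹)(310 K) × ln(0.00422/0.0012)
   = (2.577 kJ/mol)(1.258) = 3.24 kJ/mol
ΔG > 0, so the forward reaction is non-spontaneous (proceeds in reverse).

ΔG = 3.24 kJ/mol; the forward reaction is non-spontaneous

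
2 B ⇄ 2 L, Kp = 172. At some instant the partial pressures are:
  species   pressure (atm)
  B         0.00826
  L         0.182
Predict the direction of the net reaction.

Qp = P(L)² / P(B)² = (0.182)² / (0.00826)² = 485
Qp = 485 > Kp = 172, so the reverse reaction proceeds.

toward reactants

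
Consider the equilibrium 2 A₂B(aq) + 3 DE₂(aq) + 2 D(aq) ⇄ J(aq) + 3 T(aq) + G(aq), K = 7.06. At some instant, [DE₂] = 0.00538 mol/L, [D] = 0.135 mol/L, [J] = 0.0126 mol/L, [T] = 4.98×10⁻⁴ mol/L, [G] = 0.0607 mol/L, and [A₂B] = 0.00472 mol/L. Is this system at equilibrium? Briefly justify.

Q = [J]·[T]³·[G] / ([A₂B]²·[DE₂]³·[D]²) = (0.0126)·(4.98×10⁻⁴)³·(0.0607) / ((0.00472)²·(0.00538)³·(0.135)²) = 1.49
Q = 1.49 < K = 7.06: net forward reaction.

no; Q < K, reaction proceeds forward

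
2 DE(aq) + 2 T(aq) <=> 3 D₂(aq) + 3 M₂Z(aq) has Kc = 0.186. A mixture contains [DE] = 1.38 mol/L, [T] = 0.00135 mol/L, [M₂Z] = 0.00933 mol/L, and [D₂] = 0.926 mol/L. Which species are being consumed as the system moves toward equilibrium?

Qc = [D₂]³·[M₂Z]³ / ([DE]²·[T]²) = (0.926)³·(0.00933)³ / ((1.38)²·(0.00135)²) = 0.186
Qc = 0.186 = Kc; the system is at equilibrium.

none (at equilibrium)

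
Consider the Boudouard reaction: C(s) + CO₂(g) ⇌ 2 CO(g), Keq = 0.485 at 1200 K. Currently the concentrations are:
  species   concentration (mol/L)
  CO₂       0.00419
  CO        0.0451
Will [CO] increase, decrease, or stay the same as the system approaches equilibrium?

(C is a pure solid — omitted from Q.)
Q = [CO]² / [CO₂] = (0.0451)² / (0.00419) = 0.485
Q = 0.485 = Keq; the system is at equilibrium.

stay the same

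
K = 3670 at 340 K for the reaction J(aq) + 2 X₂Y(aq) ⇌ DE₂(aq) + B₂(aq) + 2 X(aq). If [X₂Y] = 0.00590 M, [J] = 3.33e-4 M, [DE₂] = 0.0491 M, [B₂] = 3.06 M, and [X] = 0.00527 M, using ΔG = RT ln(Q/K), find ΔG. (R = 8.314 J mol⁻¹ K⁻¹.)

ΔG = -6.56 kJ/mol

Q = [DE₂]·[B₂]·[X]² / ([J]·[X₂Y]²) = (0.0491)·(3.06)·(0.00527)² / ((3.33e-4)·(0.00590)²) = 360
ΔG = RT ln(Q/K) = (8.314 J mol⁻¹ K⁻¹)(340 K) × ln(360/3670)
   = (2.827 kJ/mol)(-2.322) = -6.56 kJ/mol
ΔG < 0, so the forward reaction is spontaneous (proceeds forward).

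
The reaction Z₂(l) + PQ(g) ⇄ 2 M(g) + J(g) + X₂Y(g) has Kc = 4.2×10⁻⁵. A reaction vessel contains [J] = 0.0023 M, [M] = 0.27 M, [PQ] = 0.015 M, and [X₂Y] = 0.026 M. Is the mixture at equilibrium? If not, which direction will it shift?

no; Q > K, reaction proceeds in reverse

(Z₂ is a pure liquid — omitted from Qc.)
Qc = [M]²·[J]·[X₂Y] / [PQ] = (0.27)²·(0.0023)·(0.026) / (0.015) = 2.9×10⁻⁴
Qc = 2.9×10⁻⁴ > Kc = 4.2×10⁻⁵: net reverse reaction.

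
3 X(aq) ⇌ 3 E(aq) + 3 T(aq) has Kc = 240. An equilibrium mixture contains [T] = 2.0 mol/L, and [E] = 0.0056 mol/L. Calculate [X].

[X] = 0.0018 mol/L

At equilibrium, Kc = [E]³·[T]³ / [X]³ = 240.
(0.0056)³·(2.0)³ / ([X])³ = 240
[X]³ = 5.85e-9 ⇒ [X] = 0.0018 mol/L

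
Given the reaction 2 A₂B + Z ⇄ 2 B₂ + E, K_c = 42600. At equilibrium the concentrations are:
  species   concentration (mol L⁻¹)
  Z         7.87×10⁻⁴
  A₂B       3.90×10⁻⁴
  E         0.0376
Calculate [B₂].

[B₂] = 0.0116 mol L⁻¹

At equilibrium, K_c = [B₂]²·[E] / ([A₂B]²·[Z]) = 42600.
([B₂])²·(0.0376) / ((3.90×10⁻⁴)²·(7.87×10⁻⁴)) = 42600
[B₂]² = 1.36×10⁻⁴ ⇒ [B₂] = 0.0116 mol L⁻¹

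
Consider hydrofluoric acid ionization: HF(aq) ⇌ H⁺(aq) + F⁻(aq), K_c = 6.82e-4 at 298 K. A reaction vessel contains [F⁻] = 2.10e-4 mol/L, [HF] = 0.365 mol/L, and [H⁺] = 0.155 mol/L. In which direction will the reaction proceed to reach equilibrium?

forward (toward products)

Q_c = [H⁺]·[F⁻] / [HF] = (0.155)·(2.10e-4) / (0.365) = 8.92e-5
Q_c = 8.92e-5 < K_c = 6.82e-4, so the forward reaction proceeds.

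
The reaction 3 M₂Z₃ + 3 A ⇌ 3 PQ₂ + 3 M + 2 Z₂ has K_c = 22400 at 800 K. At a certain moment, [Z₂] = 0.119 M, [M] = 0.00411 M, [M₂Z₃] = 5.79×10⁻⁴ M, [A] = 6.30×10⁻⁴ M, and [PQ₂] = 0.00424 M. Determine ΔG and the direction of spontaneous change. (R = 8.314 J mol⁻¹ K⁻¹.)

ΔG = -17.8 kJ/mol; the forward reaction is spontaneous

Q_c = [PQ₂]³·[M]³·[Z₂]² / ([M₂Z₃]³·[A]³) = (0.00424)³·(0.00411)³·(0.119)² / ((5.79×10⁻⁴)³·(6.30×10⁻⁴)³) = 1540
ΔG = RT ln(Q_c/K_c) = (8.314 J mol⁻¹ K⁻¹)(800 K) × ln(1540/22400)
   = (6.651 kJ/mol)(-2.677) = -17.8 kJ/mol
ΔG < 0, so the forward reaction is spontaneous (proceeds forward).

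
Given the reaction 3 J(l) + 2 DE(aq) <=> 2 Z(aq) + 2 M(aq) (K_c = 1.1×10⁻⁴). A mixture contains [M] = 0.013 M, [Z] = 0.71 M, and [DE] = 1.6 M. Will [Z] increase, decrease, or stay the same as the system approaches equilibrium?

(J is a pure liquid — omitted from Q_c.)
Q_c = [Z]²·[M]² / [DE]² = (0.71)²·(0.013)² / (1.6)² = 3.3×10⁻⁵
Q_c = 3.3×10⁻⁵ < K_c = 1.1×10⁻⁴: net forward reaction.
Z is a product, so it increases.

increase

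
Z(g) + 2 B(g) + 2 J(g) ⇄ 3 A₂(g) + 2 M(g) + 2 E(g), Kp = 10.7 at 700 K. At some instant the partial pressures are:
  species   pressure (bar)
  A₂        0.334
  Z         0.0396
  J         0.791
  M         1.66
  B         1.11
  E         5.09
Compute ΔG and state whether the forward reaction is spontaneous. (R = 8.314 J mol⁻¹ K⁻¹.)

ΔG = 12.2 kJ/mol; the forward reaction is non-spontaneous

Qp = P(A₂)³·P(M)²·P(E)² / (P(Z)·P(B)²·P(J)²) = (0.334)³·(1.66)²·(5.09)² / ((0.0396)·(1.11)²·(0.791)²) = 87.1
ΔG = RT ln(Qp/Kp) = (8.314 J mol⁻¹ K⁻¹)(700 K) × ln(87.1/10.7)
   = (5.820 kJ/mol)(2.097) = 12.2 kJ/mol
ΔG > 0, so the forward reaction is non-spontaneous (proceeds in reverse).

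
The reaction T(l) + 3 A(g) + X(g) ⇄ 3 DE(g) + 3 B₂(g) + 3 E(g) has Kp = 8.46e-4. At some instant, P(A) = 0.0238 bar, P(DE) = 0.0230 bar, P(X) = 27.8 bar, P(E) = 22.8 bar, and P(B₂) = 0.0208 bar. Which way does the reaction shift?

(T is a pure liquid — omitted from Qp.)
Qp = P(DE)³·P(B₂)³·P(E)³ / (P(A)³·P(X)) = (0.0230)³·(0.0208)³·(22.8)³ / ((0.0238)³·(27.8)) = 0.00346
Qp = 0.00346 > Kp = 8.46e-4, so the reverse reaction proceeds.

reverse (toward reactants)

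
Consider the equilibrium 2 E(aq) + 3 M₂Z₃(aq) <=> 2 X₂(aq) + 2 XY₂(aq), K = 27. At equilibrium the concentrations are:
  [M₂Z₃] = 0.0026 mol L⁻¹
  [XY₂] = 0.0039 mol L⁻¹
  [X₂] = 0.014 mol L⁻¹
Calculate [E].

[E] = 0.079 mol L⁻¹

At equilibrium, K = [X₂]²·[XY₂]² / ([E]²·[M₂Z₃]³) = 27.
(0.014)²·(0.0039)² / (([E])²·(0.0026)³) = 27
[E]² = 0.00628 ⇒ [E] = 0.079 mol L⁻¹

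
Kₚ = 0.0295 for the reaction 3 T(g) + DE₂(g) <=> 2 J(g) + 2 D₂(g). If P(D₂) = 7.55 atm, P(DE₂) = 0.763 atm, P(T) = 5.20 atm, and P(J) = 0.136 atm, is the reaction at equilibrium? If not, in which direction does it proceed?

Qₚ = P(J)²·P(D₂)² / (P(T)³·P(DE₂)) = (0.136)²·(7.55)² / ((5.20)³·(0.763)) = 0.00983
Qₚ = 0.00983 < Kₚ = 0.0295, so the forward reaction proceeds.

to the right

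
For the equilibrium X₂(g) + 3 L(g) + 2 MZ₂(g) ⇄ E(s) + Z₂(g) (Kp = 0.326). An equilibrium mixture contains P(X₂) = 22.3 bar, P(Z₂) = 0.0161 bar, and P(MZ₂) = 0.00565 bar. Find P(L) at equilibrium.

(E is a pure solid — omitted from Kp.)
At equilibrium, Kp = P(Z₂) / (P(X₂)·P(L)³·P(MZ₂)²) = 0.326.
(0.0161) / ((22.3)·(P(L))³·(0.00565)²) = 0.326
P(L)³ = 69.4 ⇒ P(L) = 4.11 bar

P(L) = 4.11 bar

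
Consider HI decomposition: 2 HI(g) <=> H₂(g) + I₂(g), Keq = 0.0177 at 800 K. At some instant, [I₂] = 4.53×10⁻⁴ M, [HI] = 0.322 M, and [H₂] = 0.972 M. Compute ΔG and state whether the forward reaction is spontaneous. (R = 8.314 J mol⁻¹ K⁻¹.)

ΔG = -9.49 kJ/mol; the forward reaction is spontaneous

Q = [H₂]·[I₂] / [HI]² = (0.972)·(4.53×10⁻⁴) / (0.322)² = 0.00425
ΔG = RT ln(Q/Keq) = (8.314 J mol⁻¹ K⁻¹)(800 K) × ln(0.00425/0.0177)
   = (6.651 kJ/mol)(-1.427) = -9.49 kJ/mol
ΔG < 0, so the forward reaction is spontaneous (proceeds forward).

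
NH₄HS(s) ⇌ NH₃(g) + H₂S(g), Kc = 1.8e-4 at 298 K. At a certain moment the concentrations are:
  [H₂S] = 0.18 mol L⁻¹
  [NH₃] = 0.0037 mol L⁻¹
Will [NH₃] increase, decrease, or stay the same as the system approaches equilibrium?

(NH₄HS is a pure solid — omitted from Qc.)
Qc = [NH₃]·[H₂S] = (0.0037)·(0.18) = 6.7e-4
Qc = 6.7e-4 > Kc = 1.8e-4: net reverse reaction.
NH₃ is a product, so it decreases.

decrease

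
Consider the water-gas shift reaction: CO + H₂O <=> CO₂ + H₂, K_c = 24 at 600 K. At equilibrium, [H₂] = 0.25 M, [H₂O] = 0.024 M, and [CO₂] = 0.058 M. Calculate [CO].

At equilibrium, K_c = [CO₂]·[H₂] / ([CO]·[H₂O]) = 24.
(0.058)·(0.25) / (([CO])·(0.024)) = 24
[CO] = 0.0252 = 0.025 M

[CO] = 0.025 M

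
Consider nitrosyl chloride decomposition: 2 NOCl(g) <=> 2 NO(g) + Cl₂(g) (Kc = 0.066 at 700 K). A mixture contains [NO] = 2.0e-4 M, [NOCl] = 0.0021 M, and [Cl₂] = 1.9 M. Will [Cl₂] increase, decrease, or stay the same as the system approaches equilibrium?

Qc = [NO]²·[Cl₂] / [NOCl]² = (2.0e-4)²·(1.9) / (0.0021)² = 0.017
Qc = 0.017 < Kc = 0.066: net forward reaction.
Cl₂ is a product, so it increases.

increase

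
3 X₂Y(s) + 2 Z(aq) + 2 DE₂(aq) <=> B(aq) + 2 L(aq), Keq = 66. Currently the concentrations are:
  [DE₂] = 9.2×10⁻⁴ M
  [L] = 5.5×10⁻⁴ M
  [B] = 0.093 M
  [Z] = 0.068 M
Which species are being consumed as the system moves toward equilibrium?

X₂Y, Z, DE₂ (reactants)

(X₂Y is a pure solid — omitted from Q.)
Q = [B]·[L]² / ([Z]²·[DE₂]²) = (0.093)·(5.5×10⁻⁴)² / ((0.068)²·(9.2×10⁻⁴)²) = 7.2
Q = 7.2 < Keq = 66: net forward reaction.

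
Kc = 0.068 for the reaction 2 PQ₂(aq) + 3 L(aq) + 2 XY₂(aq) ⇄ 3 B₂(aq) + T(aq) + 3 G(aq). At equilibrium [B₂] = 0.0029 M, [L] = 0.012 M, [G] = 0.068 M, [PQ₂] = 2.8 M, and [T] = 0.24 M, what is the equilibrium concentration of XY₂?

[XY₂] = 0.0014 M

At equilibrium, Kc = [B₂]³·[T]·[G]³ / ([PQ₂]²·[L]³·[XY₂]²) = 0.068.
(0.0029)³·(0.24)·(0.068)³ / ((2.8)²·(0.012)³·([XY₂])²) = 0.068
[XY₂]² = 2.00×10⁻⁶ ⇒ [XY₂] = 0.0014 M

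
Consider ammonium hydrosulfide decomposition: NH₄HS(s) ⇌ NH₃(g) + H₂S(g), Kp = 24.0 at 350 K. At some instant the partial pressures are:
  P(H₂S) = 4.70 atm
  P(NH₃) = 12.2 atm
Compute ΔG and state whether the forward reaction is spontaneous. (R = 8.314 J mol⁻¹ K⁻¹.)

(NH₄HS is a pure solid — omitted from Qp.)
Qp = P(NH₃)·P(H₂S) = (12.2)·(4.70) = 57.3
ΔG = RT ln(Qp/Kp) = (8.314 J mol⁻¹ K⁻¹)(350 K) × ln(57.3/24.0)
   = (2.910 kJ/mol)(0.8702) = 2.53 kJ/mol
ΔG > 0, so the forward reaction is non-spontaneous (proceeds in reverse).

ΔG = 2.53 kJ/mol; the forward reaction is non-spontaneous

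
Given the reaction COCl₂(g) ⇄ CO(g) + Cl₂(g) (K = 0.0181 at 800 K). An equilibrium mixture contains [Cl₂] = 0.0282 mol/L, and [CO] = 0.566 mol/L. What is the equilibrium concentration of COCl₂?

[COCl₂] = 0.882 mol/L

At equilibrium, K = [CO]·[Cl₂] / [COCl₂] = 0.0181.
(0.566)·(0.0282) / ([COCl₂]) = 0.0181
[COCl₂] = 0.882 mol/L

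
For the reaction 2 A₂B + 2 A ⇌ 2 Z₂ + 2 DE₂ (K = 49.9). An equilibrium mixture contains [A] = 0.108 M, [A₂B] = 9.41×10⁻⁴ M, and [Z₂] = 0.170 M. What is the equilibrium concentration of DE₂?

At equilibrium, K = [Z₂]²·[DE₂]² / ([A₂B]²·[A]²) = 49.9.
(0.170)²·([DE₂])² / ((9.41×10⁻⁴)²·(0.108)²) = 49.9
[DE₂]² = 1.78×10⁻⁵ ⇒ [DE₂] = 0.00422 M

[DE₂] = 0.00422 M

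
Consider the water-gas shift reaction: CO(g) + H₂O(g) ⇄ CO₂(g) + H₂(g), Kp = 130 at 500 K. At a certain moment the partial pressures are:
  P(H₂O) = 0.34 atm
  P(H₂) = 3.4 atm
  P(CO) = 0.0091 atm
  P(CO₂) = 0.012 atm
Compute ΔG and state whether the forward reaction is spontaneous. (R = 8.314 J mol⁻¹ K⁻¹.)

Qp = P(CO₂)·P(H₂) / (P(CO)·P(H₂O)) = (0.012)·(3.4) / ((0.0091)·(0.34)) = 13.2
ΔG = RT ln(Qp/Kp) = (8.314 J mol⁻¹ K⁻¹)(500 K) × ln(13.2/130)
   = (4.157 kJ/mol)(-2.287) = -9.51 kJ/mol
ΔG < 0, so the forward reaction is spontaneous (proceeds forward).

ΔG = -9.51 kJ/mol; the forward reaction is spontaneous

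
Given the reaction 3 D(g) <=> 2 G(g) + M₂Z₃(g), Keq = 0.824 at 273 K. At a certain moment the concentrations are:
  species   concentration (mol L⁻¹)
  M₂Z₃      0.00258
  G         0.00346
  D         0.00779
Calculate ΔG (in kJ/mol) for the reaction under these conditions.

ΔG = -5.75 kJ/mol

Q = [G]²·[M₂Z₃] / [D]³ = (0.00346)²·(0.00258) / (0.00779)³ = 0.0653
ΔG = RT ln(Q/Keq) = (8.314 J mol⁻¹ K⁻¹)(273 K) × ln(0.0653/0.824)
   = (2.270 kJ/mol)(-2.535) = -5.75 kJ/mol
ΔG < 0, so the forward reaction is spontaneous (proceeds forward).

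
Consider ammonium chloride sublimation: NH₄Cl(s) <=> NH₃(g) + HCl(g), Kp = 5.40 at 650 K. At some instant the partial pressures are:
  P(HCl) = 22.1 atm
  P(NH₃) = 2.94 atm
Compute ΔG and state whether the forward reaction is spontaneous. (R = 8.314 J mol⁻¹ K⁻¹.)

(NH₄Cl is a pure solid — omitted from Qp.)
Qp = P(NH₃)·P(HCl) = (2.94)·(22.1) = 65.0
ΔG = RT ln(Qp/Kp) = (8.314 J mol⁻¹ K⁻¹)(650 K) × ln(65.0/5.40)
   = (5.404 kJ/mol)(2.488) = 13.4 kJ/mol
ΔG > 0, so the forward reaction is non-spontaneous (proceeds in reverse).

ΔG = 13.4 kJ/mol; the forward reaction is non-spontaneous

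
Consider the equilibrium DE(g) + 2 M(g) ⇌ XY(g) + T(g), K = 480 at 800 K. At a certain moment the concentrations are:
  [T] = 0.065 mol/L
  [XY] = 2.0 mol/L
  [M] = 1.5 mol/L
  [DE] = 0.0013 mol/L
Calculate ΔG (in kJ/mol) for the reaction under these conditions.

Q = [XY]·[T] / ([DE]·[M]²) = (2.0)·(0.065) / ((0.0013)·(1.5)²) = 44.4
ΔG = RT ln(Q/K) = (8.314 J mol⁻¹ K⁻¹)(800 K) × ln(44.4/480)
   = (6.651 kJ/mol)(-2.381) = -15.8 kJ/mol
ΔG < 0, so the forward reaction is spontaneous (proceeds forward).

ΔG = -15.8 kJ/mol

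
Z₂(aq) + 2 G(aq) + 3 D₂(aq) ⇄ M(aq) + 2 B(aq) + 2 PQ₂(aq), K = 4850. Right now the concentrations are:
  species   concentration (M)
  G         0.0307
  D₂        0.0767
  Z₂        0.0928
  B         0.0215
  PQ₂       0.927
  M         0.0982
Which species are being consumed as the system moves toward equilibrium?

Z₂, G, D₂ (reactants)

Q = [M]·[B]²·[PQ₂]² / ([Z₂]·[G]²·[D₂]³) = (0.0982)·(0.0215)²·(0.927)² / ((0.0928)·(0.0307)²·(0.0767)³) = 988
Q = 988 < K = 4850: net forward reaction.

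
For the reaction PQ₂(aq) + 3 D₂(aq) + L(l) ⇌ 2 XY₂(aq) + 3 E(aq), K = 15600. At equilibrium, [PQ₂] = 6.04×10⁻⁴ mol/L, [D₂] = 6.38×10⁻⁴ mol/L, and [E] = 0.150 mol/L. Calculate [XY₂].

[XY₂] = 8.51×10⁻⁴ mol/L

(L is a pure liquid — omitted from K.)
At equilibrium, K = [XY₂]²·[E]³ / ([PQ₂]·[D₂]³) = 15600.
([XY₂])²·(0.150)³ / ((6.04×10⁻⁴)·(6.38×10⁻⁴)³) = 15600
[XY₂]² = 7.25×10⁻⁷ ⇒ [XY₂] = 8.51×10⁻⁴ mol/L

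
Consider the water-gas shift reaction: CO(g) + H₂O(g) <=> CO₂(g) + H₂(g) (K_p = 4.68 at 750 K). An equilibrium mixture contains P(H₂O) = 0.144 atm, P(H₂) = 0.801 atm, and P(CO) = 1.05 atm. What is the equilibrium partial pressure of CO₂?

P(CO₂) = 0.883 atm

At equilibrium, K_p = P(CO₂)·P(H₂) / (P(CO)·P(H₂O)) = 4.68.
(P(CO₂))·(0.801) / ((1.05)·(0.144)) = 4.68
P(CO₂) = 0.883 atm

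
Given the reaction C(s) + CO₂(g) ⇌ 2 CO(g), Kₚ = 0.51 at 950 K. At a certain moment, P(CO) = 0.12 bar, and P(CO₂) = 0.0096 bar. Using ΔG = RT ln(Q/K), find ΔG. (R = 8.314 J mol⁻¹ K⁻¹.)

(C is a pure solid — omitted from Qₚ.)
Qₚ = P(CO)² / P(CO₂) = (0.12)² / (0.0096) = 1.50
ΔG = RT ln(Qₚ/Kₚ) = (8.314 J mol⁻¹ K⁻¹)(950 K) × ln(1.50/0.51)
   = (7.898 kJ/mol)(1.079) = 8.52 kJ/mol
ΔG > 0, so the forward reaction is non-spontaneous (proceeds in reverse).

ΔG = 8.52 kJ/mol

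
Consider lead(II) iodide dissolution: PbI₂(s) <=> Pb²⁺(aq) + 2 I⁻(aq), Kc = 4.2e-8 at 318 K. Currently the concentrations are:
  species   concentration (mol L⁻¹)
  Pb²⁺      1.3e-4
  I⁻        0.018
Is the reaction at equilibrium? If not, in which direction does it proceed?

at equilibrium

(PbI₂ is a pure solid — omitted from Qc.)
Qc = [Pb²⁺]·[I⁻]² = (1.3e-4)·(0.018)² = 4.2e-8
Qc = 4.2e-8 = Kc, so the system is already at equilibrium.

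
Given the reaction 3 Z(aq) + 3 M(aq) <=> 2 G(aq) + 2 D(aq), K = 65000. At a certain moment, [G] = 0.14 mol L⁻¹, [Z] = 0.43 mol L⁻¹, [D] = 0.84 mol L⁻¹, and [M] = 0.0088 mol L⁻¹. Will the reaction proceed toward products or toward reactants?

Q = [G]²·[D]² / ([Z]³·[M]³) = (0.14)²·(0.84)² / ((0.43)³·(0.0088)³) = 2.6×10⁵
Q = 2.6×10⁵ > K = 65000, so the reverse reaction proceeds.

in the reverse direction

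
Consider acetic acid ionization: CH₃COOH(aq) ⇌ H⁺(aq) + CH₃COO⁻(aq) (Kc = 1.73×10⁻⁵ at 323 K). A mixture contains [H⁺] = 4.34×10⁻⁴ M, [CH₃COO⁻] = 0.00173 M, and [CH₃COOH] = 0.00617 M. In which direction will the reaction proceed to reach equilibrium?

Qc = [H⁺]·[CH₃COO⁻] / [CH₃COOH] = (4.34×10⁻⁴)·(0.00173) / (0.00617) = 1.22×10⁻⁴
Qc = 1.22×10⁻⁴ > Kc = 1.73×10⁻⁵, so the reverse reaction proceeds.

to the left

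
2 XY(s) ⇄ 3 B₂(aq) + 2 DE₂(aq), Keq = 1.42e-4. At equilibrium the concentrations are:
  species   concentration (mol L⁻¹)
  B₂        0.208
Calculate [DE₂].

(XY is a pure solid — omitted from Keq.)
At equilibrium, Keq = [B₂]³·[DE₂]² = 1.42e-4.
(0.208)³·([DE₂])² = 1.42e-4
[DE₂]² = 0.0158 ⇒ [DE₂] = 0.126 mol L⁻¹

[DE₂] = 0.126 mol L⁻¹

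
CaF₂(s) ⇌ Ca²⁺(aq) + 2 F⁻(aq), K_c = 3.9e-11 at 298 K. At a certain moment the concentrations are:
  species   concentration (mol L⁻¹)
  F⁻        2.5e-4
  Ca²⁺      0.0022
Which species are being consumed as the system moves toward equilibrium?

Ca²⁺, F⁻ (products)

(CaF₂ is a pure solid — omitted from Q_c.)
Q_c = [Ca²⁺]·[F⁻]² = (0.0022)·(2.5e-4)² = 1.4e-10
Q_c = 1.4e-10 > K_c = 3.9e-11: net reverse reaction.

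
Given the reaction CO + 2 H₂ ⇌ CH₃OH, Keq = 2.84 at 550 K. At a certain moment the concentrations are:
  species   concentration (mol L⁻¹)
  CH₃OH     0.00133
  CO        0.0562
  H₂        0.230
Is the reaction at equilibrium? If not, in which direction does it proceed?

forward (toward products)

Q = [CH₃OH] / ([CO]·[H₂]²) = (0.00133) / ((0.0562)·(0.230)²) = 0.447
Q = 0.447 < Keq = 2.84, so the forward reaction proceeds.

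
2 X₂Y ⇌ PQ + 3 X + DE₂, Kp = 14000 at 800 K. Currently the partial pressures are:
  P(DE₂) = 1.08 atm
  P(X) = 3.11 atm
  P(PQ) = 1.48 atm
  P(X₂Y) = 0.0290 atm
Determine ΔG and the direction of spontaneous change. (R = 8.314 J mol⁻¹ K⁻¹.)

ΔG = 9.36 kJ/mol; the forward reaction is non-spontaneous

Qp = P(PQ)·P(X)³·P(DE₂) / P(X₂Y)² = (1.48)·(3.11)³·(1.08) / (0.0290)² = 57200
ΔG = RT ln(Qp/Kp) = (8.314 J mol⁻¹ K⁻¹)(800 K) × ln(57200/14000)
   = (6.651 kJ/mol)(1.407) = 9.36 kJ/mol
ΔG > 0, so the forward reaction is non-spontaneous (proceeds in reverse).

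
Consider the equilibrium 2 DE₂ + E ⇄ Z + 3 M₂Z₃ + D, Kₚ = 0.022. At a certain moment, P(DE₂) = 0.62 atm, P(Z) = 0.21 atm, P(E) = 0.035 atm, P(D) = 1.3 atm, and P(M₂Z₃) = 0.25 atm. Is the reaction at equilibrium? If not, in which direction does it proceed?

in the reverse direction

Qₚ = P(Z)·P(M₂Z₃)³·P(D) / (P(DE₂)²·P(E)) = (0.21)·(0.25)³·(1.3) / ((0.62)²·(0.035)) = 0.32
Qₚ = 0.32 > Kₚ = 0.022, so the reverse reaction proceeds.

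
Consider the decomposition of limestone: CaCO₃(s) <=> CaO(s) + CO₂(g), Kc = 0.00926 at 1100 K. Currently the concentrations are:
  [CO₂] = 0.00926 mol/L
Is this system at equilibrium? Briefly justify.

(CaCO₃, CaO are pure solids — omitted from Qc.)
Qc = [CO₂] = 0.00926
Qc = 0.00926 = Kc; the system is at equilibrium.

yes, at equilibrium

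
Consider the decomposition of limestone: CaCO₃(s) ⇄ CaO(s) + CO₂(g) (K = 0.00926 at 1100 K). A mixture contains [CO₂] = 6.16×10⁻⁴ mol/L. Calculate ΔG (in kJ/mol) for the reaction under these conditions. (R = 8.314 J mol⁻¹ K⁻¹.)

(CaCO₃, CaO are pure solids — omitted from Q.)
Q = [CO₂] = 6.16×10⁻⁴
ΔG = RT ln(Q/K) = (8.314 J mol⁻¹ K⁻¹)(1100 K) × ln(6.16×10⁻⁴/0.00926)
   = (9.145 kJ/mol)(-2.710) = -24.8 kJ/mol
ΔG < 0, so the forward reaction is spontaneous (proceeds forward).

ΔG = -24.8 kJ/mol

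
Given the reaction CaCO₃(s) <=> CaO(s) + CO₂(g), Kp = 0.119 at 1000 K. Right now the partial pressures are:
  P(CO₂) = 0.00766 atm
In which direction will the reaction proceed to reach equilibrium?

(CaCO₃, CaO are pure solids — omitted from Qp.)
Qp = P(CO₂) = 0.00766
Qp = 0.00766 < Kp = 0.119, so the forward reaction proceeds.

to the right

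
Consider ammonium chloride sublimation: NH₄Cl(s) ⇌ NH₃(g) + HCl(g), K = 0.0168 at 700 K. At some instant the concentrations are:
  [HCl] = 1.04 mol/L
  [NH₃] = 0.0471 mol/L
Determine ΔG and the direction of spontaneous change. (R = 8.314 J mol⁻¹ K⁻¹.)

(NH₄Cl is a pure solid — omitted from Q.)
Q = [NH₃]·[HCl] = (0.0471)·(1.04) = 0.0490
ΔG = RT ln(Q/K) = (8.314 J mol⁻¹ K⁻¹)(700 K) × ln(0.0490/0.0168)
   = (5.820 kJ/mol)(1.070) = 6.23 kJ/mol
ΔG > 0, so the forward reaction is non-spontaneous (proceeds in reverse).

ΔG = 6.23 kJ/mol; the forward reaction is non-spontaneous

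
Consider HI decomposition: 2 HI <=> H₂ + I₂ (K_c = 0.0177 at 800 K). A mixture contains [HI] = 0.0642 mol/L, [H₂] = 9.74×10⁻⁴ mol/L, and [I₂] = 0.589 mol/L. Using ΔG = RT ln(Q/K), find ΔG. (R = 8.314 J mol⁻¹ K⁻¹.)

Q_c = [H₂]·[I₂] / [HI]² = (9.74×10⁻⁴)·(0.589) / (0.0642)² = 0.139
ΔG = RT ln(Q_c/K_c) = (8.314 J mol⁻¹ K⁻¹)(800 K) × ln(0.139/0.0177)
   = (6.651 kJ/mol)(2.061) = 13.7 kJ/mol
ΔG > 0, so the forward reaction is non-spontaneous (proceeds in reverse).

ΔG = 13.7 kJ/mol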